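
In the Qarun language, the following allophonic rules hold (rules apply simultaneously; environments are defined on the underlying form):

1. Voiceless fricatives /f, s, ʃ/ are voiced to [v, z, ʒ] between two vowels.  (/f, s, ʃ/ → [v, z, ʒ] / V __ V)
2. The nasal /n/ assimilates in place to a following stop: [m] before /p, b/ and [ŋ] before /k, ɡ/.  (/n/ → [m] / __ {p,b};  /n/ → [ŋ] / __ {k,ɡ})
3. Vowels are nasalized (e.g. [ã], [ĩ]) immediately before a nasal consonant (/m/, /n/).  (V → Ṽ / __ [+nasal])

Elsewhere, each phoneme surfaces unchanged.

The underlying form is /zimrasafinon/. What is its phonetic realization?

/z/ (word-initial) is unaffected → [z].
/i/ meets the environment for rule 3 (before a nasal consonant) → [ĩ].
/m/ (between /i/ and /r/) is unaffected → [m].
/r/ (between /m/ and /a/) is unaffected → [r].
/a/ (between /r/ and /s/) fails the environment for rule 3, so it stays [a].
/s/ meets the environment for rule 1 (between two vowels) → [z].
/a/ (between /s/ and /f/) is in the target of rule 3 but the environment (before a nasal consonant) is not met → [a].
/f/ (between /a/ and /i/): between two vowels, so rule 1 applies → [v].
/i/ meets the environment for rule 3 (before a nasal consonant) → [ĩ].
/n/ (between /i/ and /o/) is in the target of rule 2 but the environment (before a labial or velar stop) is not met → [n].
/o/ (between /n/ and /n/): before a nasal consonant, so rule 3 applies → [õ].
/n/ (word-final) fails the environment for rule 2, so it stays [n].

[zĩmrazavĩnõn]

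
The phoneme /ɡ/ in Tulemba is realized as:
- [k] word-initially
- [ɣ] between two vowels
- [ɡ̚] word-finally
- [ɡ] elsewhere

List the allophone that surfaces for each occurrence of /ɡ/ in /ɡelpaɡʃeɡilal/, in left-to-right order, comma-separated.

Occurrence 1 (position 1): word-initially → [k].
Occurrence 2 (position 6): no conditioning environment matches → elsewhere allophone [ɡ].
Occurrence 3 (position 9): between two vowels → [ɣ].

[k], [ɡ], [ɣ]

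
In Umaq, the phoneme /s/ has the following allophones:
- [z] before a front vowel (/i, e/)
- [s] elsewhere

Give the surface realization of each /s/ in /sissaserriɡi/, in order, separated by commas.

Occurrence 1 (position 1): before a front vowel (/i, e/) → [z].
Occurrence 2 (position 3): no conditioning environment matches → elsewhere allophone [s].
Occurrence 3 (position 4): no conditioning environment matches → elsewhere allophone [s].
Occurrence 4 (position 6): before a front vowel (/i, e/) → [z].

[z], [s], [s], [z]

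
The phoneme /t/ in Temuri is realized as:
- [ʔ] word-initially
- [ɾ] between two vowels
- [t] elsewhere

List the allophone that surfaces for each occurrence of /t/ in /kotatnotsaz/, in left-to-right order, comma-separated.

Occurrence 1 (position 3): between two vowels → [ɾ].
Occurrence 2 (position 5): no conditioning environment matches → elsewhere allophone [t].
Occurrence 3 (position 8): no conditioning environment matches → elsewhere allophone [t].

[ɾ], [t], [t]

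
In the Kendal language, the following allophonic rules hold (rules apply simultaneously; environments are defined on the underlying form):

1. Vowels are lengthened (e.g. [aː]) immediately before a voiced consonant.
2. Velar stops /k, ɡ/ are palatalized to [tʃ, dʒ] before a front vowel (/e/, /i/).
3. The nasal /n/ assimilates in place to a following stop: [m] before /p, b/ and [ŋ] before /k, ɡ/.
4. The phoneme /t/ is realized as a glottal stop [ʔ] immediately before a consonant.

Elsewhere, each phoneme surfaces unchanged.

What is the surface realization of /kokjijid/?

[kokjiːjiːd]

/k/ — word-initial; rule 2 does not apply here → [k].
/o/ (between /k/ and /k/) is in the target of rule 1 but the environment (before a voiced consonant) is not met → [o].
/k/ (between /o/ and /j/): rule 2 targets it, but not before a front vowel → unchanged [k].
/j/ — not in any rule's target class → [j].
/i/ — between /j/ and /j/, before a voiced consonant — surfaces as [iː] (rule 1).
/j/ (between /i/ and /i/): no rule targets it → [j].
/i/ — between /j/ and /d/, before a voiced consonant — surfaces as [iː] (rule 1).
/d/ — not in any rule's target class → [d].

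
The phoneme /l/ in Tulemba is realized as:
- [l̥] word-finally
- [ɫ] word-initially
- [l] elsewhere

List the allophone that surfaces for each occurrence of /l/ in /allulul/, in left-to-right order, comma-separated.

[l], [l], [l], [l̥]

Occurrence 1 (position 2): no conditioning environment matches → elsewhere allophone [l].
Occurrence 2 (position 3): no conditioning environment matches → elsewhere allophone [l].
Occurrence 3 (position 5): no conditioning environment matches → elsewhere allophone [l].
Occurrence 4 (position 7): word-finally → [l̥].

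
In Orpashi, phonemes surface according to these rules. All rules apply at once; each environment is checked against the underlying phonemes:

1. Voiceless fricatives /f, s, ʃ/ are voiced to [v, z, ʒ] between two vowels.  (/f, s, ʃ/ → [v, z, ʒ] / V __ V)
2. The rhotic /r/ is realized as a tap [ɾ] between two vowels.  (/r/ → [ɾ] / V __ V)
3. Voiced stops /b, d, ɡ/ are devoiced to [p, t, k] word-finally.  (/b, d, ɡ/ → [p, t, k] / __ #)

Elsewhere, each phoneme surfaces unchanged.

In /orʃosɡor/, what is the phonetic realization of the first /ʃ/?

[ʃ]

/ʃ/ (between /r/ and /o/): rule 1 targets it, but not between two vowels → unchanged [ʃ].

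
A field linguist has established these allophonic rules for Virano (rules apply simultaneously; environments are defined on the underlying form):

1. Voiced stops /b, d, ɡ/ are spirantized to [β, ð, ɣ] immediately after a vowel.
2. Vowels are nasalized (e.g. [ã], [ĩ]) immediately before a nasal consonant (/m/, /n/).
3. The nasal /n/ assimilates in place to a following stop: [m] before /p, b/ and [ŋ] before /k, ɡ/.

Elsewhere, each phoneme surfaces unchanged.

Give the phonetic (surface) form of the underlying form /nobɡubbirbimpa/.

[noβɡuβbirbĩmpa]

/n/ — word-initial; rule 3 does not apply here → [n].
/o/ (between /n/ and /b/) is in the target of rule 2 but the environment (before a nasal consonant) is not met → [o].
/b/ (between /o/ and /ɡ/): immediately after a vowel, so rule 1 applies → [β].
/ɡ/ (between /b/ and /u/): rule 1 targets it, but not immediately after a vowel → unchanged [ɡ].
/u/ (between /ɡ/ and /b/) fails the environment for rule 2, so it stays [u].
/b/ (between /u/ and /b/) occurs immediately after a vowel → [β] by rule 1.
/b/ — between /b/ and /i/; rule 1 does not apply here → [b].
/i/ (between /b/ and /r/) fails the environment for rule 2, so it stays [i].
/r/ (between /i/ and /b/) is unaffected → [r].
/b/ (between /r/ and /i/): rule 1 targets it, but not immediately after a vowel → unchanged [b].
Rule 2 applies to /i/ (between /b/ and /m/: before a nasal consonant) → [ĩ].
/m/ — not in any rule's target class → [m].
/p/ (between /m/ and /a/): no rule targets it → [p].
/a/ (word-final): rule 2 targets it, but not before a nasal consonant → unchanged [a].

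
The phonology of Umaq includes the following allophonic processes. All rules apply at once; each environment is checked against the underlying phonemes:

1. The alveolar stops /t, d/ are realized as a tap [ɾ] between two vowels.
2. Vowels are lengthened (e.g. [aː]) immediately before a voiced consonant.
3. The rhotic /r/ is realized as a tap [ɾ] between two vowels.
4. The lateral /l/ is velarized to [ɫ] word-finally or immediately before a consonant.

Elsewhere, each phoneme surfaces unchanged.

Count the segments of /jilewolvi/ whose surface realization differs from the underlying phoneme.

4

Segments that undergo a rule: /i/ → [iː] (rule 2); /e/ → [eː] (rule 2); /o/ → [oː] (rule 2); /l/ → [ɫ] (rule 4).
All other segments surface unchanged.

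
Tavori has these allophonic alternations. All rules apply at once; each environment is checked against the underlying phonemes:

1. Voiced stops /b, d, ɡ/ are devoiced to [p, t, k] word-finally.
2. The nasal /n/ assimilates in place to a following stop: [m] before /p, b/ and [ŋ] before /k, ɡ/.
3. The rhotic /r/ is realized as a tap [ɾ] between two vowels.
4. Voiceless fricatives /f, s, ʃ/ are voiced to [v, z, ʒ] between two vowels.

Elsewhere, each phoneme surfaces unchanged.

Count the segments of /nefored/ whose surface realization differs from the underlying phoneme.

Segments that undergo a rule: /f/ → [v] (rule 4); /r/ → [ɾ] (rule 3); /d/ → [t] (rule 1).
All other segments surface unchanged.

3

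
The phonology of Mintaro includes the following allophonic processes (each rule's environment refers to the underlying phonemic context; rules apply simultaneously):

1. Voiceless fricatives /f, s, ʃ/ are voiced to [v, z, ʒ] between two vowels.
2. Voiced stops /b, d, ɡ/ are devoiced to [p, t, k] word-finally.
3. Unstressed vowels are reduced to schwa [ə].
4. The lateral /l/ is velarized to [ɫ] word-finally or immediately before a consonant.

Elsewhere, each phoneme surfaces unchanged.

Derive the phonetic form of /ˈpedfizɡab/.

[ˈpedfəzɡəp]

/e/ — between /p/ and /d/; rule 3 does not apply here → [e].
/d/ (between /e/ and /f/) fails the environment for rule 2, so it stays [d].
/f/ (between /d/ and /i/) fails the environment for rule 1, so it stays [f].
/i/ (between /f/ and /z/): in an unstressed syllable, so rule 3 applies → [ə].
/ɡ/ — between /z/ and /a/; rule 2 does not apply here → [ɡ].
/a/ (between /ɡ/ and /b/): in an unstressed syllable, so rule 3 applies → [ə].
/b/ meets the environment for rule 2 (word-finally) → [p].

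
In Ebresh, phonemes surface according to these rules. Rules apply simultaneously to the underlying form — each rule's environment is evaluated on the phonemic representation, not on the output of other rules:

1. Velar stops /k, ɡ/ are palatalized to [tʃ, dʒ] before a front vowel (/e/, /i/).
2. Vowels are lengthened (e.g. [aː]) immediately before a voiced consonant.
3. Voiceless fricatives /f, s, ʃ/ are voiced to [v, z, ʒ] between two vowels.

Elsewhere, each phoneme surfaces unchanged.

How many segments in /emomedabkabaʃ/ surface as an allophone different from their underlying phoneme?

5

Segments that undergo a rule: /e/ → [eː] (rule 2); /o/ → [oː] (rule 2); /e/ → [eː] (rule 2); /a/ → [aː] (rule 2); /a/ → [aː] (rule 2).
All other segments surface unchanged.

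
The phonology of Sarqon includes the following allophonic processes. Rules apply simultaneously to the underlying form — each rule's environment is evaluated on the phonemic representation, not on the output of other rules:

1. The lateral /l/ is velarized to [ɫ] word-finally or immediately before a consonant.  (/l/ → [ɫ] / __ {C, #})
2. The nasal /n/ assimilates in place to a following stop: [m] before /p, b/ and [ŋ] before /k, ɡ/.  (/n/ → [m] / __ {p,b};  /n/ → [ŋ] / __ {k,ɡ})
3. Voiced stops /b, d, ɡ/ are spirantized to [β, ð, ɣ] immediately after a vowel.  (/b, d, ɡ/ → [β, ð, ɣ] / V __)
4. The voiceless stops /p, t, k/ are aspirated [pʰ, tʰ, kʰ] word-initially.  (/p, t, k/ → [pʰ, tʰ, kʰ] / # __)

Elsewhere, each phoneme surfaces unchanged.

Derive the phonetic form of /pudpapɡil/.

/p/ meets the environment for rule 4 (word-initially) → [pʰ].
/u/ (between /p/ and /d/): no rule targets it → [u].
/d/ — between /u/ and /p/, immediately after a vowel — surfaces as [ð] (rule 3).
/p/ (between /d/ and /a/) is in the target of rule 4 but the environment (word-initially) is not met → [p].
/a/ stays [a].
/p/ (between /a/ and /ɡ/) is in the target of rule 4 but the environment (word-initially) is not met → [p].
/ɡ/ (between /p/ and /i/) is in the target of rule 3 but the environment (immediately after a vowel) is not met → [ɡ].
/i/ — not in any rule's target class → [i].
/l/ meets the environment for rule 1 (word-finally or immediately before a consonant) → [ɫ].

[pʰuðpapɡiɫ]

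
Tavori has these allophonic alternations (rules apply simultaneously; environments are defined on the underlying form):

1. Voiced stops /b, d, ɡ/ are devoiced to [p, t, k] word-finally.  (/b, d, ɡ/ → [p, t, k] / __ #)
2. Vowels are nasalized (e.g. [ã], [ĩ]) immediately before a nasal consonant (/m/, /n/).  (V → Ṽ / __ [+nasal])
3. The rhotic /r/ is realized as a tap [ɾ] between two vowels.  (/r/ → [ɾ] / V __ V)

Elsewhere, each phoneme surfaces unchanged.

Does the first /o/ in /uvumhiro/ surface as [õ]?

No

/o/ — word-final; rule 2 does not apply here → [o].
The actual realization is [o], not [õ].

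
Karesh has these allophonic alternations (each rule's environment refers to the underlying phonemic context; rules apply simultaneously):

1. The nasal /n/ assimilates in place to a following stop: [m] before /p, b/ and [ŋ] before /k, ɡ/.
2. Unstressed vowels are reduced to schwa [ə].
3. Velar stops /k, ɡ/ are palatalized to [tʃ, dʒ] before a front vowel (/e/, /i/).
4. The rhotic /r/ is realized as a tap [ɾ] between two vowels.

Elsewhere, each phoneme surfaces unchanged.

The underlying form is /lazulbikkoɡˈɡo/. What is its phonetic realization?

/a/ (between /l/ and /z/): in an unstressed syllable, so rule 2 applies → [ə].
/u/ (between /z/ and /l/): in an unstressed syllable, so rule 2 applies → [ə].
/i/ meets the environment for rule 2 (in an unstressed syllable) → [ə].
/k/ (between /i/ and /k/) is in the target of rule 3 but the environment (before a front vowel) is not met → [k].
/k/ (between /k/ and /o/) fails the environment for rule 3, so it stays [k].
/o/ — between /k/ and /ɡ/, in an unstressed syllable — surfaces as [ə] (rule 2).
/ɡ/ — between /o/ and /ɡ/; rule 3 does not apply here → [ɡ].
/ɡ/ — between /ɡ/ and /o/; rule 3 does not apply here → [ɡ].
/o/ (word-final) fails the environment for rule 2, so it stays [o].

[ləzəlbəkkəɡˈɡo]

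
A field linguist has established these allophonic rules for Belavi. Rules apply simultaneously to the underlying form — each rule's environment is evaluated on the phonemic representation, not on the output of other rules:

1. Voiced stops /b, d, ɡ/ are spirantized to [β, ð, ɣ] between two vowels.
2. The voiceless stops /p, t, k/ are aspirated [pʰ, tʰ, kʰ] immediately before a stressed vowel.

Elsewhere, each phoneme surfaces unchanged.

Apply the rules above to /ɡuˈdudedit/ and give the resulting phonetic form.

/ɡ/ (word-initial): rule 1 targets it, but not between two vowels → unchanged [ɡ].
/u/ stays [u].
/d/ — between /u/ and /u/, between two vowels — surfaces as [ð] (rule 1).
/u/ (between /d/ and /d/) is unaffected → [u].
/d/ meets the environment for rule 1 (between two vowels) → [ð].
/e/ (between /d/ and /d/) is unaffected → [e].
Rule 1 applies to /d/ (between /e/ and /i/: between two vowels) → [ð].
/i/ (between /d/ and /t/): no rule targets it → [i].
/t/ (word-final): rule 2 targets it, but not immediately before a stressed vowel → unchanged [t].

[ɡuˈðuðeðit]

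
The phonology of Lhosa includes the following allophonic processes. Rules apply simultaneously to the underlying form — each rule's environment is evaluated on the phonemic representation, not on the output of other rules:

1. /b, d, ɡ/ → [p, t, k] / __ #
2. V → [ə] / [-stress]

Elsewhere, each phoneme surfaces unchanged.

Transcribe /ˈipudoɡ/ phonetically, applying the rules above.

[ˈipədək]

/i/ (word-initial): rule 2 targets it, but not in an unstressed syllable → unchanged [i].
/p/ — not in any rule's target class → [p].
/u/ (between /p/ and /d/) occurs in an unstressed syllable → [ə] by rule 2.
/d/ (between /u/ and /o/): rule 1 targets it, but not word-finally → unchanged [d].
/o/ (between /d/ and /ɡ/) occurs in an unstressed syllable → [ə] by rule 2.
Rule 1 applies to /ɡ/ (word-final: word-finally) → [k].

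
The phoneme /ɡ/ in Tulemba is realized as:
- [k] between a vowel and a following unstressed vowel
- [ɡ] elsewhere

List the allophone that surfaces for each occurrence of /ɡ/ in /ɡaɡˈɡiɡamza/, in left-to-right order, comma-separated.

[ɡ], [ɡ], [ɡ], [k]

Occurrence 1 (position 1): no conditioning environment matches → elsewhere allophone [ɡ].
Occurrence 2 (position 3): no conditioning environment matches → elsewhere allophone [ɡ].
Occurrence 3 (position 4): no conditioning environment matches → elsewhere allophone [ɡ].
Occurrence 4 (position 6): between a vowel and a following unstressed vowel → [k].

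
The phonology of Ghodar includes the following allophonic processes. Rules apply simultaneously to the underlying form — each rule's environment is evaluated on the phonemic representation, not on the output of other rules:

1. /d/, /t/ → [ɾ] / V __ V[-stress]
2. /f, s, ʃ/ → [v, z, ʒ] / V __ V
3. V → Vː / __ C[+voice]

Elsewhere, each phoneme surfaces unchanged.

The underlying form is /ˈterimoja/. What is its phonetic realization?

[ˈteːriːmoːja]

/t/ (word-initial): rule 1 targets it, but not between a vowel and a following unstressed vowel → unchanged [t].
Rule 3 applies to /e/ (between /t/ and /r/: before a voiced consonant) → [eː].
/r/ — not in any rule's target class → [r].
/i/ (between /r/ and /m/): before a voiced consonant, so rule 3 applies → [iː].
/m/ stays [m].
/o/ — between /m/ and /j/, before a voiced consonant — surfaces as [oː] (rule 3).
/j/ (between /o/ and /a/) is unaffected → [j].
/a/ (word-final) is in the target of rule 3 but the environment (before a voiced consonant) is not met → [a].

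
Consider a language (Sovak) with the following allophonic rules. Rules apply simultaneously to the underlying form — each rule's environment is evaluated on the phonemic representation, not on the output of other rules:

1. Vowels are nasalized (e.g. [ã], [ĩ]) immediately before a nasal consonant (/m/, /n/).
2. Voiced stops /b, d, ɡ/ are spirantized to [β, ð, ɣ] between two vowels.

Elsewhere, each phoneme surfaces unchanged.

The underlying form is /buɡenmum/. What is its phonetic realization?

/b/ (word-initial) fails the environment for rule 2, so it stays [b].
/u/ — between /b/ and /ɡ/; rule 1 does not apply here → [u].
/ɡ/ (between /u/ and /e/) occurs between two vowels → [ɣ] by rule 2.
/e/ (between /ɡ/ and /n/) occurs before a nasal consonant → [ẽ] by rule 1.
/n/ (between /e/ and /m/): no rule targets it → [n].
/m/ — not in any rule's target class → [m].
/u/ (between /m/ and /m/): before a nasal consonant, so rule 1 applies → [ũ].
/m/ — not in any rule's target class → [m].

[buɣẽnmũm]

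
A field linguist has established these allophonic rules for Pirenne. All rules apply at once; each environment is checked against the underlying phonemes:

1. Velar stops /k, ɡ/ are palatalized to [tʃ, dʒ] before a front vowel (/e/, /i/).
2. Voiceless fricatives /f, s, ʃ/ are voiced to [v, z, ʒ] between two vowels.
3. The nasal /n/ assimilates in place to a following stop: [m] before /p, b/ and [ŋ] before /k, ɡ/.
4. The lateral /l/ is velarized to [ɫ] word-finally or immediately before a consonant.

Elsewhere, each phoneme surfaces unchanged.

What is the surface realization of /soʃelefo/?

[soʒelevo]

/s/ (word-initial) is in the target of rule 2 but the environment (between two vowels) is not met → [s].
/o/ (between /s/ and /ʃ/) is unaffected → [o].
Rule 2 applies to /ʃ/ (between /o/ and /e/: between two vowels) → [ʒ].
/e/ — not in any rule's target class → [e].
/l/ (between /e/ and /e/) fails the environment for rule 4, so it stays [l].
/e/ — not in any rule's target class → [e].
/f/ — between /e/ and /o/, between two vowels — surfaces as [v] (rule 2).
/o/ stays [o].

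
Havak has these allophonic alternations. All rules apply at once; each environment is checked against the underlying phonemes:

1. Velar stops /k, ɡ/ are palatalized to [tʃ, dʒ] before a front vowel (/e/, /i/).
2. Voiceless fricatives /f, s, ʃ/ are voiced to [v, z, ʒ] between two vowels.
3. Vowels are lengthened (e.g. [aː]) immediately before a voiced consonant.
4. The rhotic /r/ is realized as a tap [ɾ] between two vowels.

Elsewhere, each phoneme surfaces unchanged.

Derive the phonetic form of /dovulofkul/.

/o/ — between /d/ and /v/, before a voiced consonant — surfaces as [oː] (rule 3).
/u/ (between /v/ and /l/) occurs before a voiced consonant → [uː] by rule 3.
/o/ (between /l/ and /f/): rule 3 targets it, but not before a voiced consonant → unchanged [o].
/f/ (between /o/ and /k/): rule 2 targets it, but not between two vowels → unchanged [f].
/k/ (between /f/ and /u/) is in the target of rule 1 but the environment (before a front vowel) is not met → [k].
Rule 3 applies to /u/ (between /k/ and /l/: before a voiced consonant) → [uː].

[doːvuːlofkuːl]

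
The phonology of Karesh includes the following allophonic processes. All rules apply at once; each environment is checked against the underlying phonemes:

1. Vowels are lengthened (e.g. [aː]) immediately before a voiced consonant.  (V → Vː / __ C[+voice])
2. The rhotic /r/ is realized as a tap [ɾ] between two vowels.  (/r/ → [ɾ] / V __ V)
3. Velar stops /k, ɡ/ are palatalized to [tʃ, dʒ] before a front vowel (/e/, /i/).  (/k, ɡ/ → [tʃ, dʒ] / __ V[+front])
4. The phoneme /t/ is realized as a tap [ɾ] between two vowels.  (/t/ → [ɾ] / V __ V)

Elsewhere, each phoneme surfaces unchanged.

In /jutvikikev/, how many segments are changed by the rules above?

3

Segments that undergo a rule: /k/ → [tʃ] (rule 3); /k/ → [tʃ] (rule 3); /e/ → [eː] (rule 1).
All other segments surface unchanged.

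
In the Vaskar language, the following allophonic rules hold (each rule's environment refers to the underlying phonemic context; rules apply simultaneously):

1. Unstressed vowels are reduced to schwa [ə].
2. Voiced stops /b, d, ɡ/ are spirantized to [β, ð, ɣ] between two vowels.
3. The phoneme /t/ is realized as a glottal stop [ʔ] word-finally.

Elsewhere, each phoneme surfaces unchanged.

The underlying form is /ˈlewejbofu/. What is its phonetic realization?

/e/ — between /l/ and /w/; rule 1 does not apply here → [e].
/e/ (between /w/ and /j/): in an unstressed syllable, so rule 1 applies → [ə].
/b/ (between /j/ and /o/): rule 2 targets it, but not between two vowels → unchanged [b].
Rule 1 applies to /o/ (between /b/ and /f/: in an unstressed syllable) → [ə].
/u/ — word-final, in an unstressed syllable — surfaces as [ə] (rule 1).

[ˈlewəjbəfə]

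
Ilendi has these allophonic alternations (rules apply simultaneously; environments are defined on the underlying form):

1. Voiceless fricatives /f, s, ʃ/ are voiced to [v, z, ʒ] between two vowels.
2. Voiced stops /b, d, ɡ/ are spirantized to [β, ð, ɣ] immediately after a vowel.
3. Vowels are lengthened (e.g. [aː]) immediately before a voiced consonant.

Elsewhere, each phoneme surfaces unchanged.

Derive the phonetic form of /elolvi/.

/e/ (word-initial) occurs before a voiced consonant → [eː] by rule 3.
/l/ (between /e/ and /o/) is unaffected → [l].
Rule 3 applies to /o/ (between /l/ and /l/: before a voiced consonant) → [oː].
/l/ (between /o/ and /v/): no rule targets it → [l].
/v/ (between /l/ and /i/) is unaffected → [v].
/i/ — word-final; rule 3 does not apply here → [i].

[eːloːlvi]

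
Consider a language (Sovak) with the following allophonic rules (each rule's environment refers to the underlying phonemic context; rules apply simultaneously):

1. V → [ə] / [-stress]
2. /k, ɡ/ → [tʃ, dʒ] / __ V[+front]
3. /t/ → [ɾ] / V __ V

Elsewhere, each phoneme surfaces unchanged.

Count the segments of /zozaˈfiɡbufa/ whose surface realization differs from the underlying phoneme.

4

Segments that undergo a rule: /o/ → [ə] (rule 1); /a/ → [ə] (rule 1); /u/ → [ə] (rule 1); /a/ → [ə] (rule 1).
All other segments surface unchanged.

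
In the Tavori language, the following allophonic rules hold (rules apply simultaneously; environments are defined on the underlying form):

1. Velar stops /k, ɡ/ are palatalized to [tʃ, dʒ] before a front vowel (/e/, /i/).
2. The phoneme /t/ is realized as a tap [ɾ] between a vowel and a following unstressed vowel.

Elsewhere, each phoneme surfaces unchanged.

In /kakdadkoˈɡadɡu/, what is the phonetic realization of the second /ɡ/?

[ɡ]

/ɡ/ (between /d/ and /u/) is in the target of rule 1 but the environment (before a front vowel) is not met → [ɡ].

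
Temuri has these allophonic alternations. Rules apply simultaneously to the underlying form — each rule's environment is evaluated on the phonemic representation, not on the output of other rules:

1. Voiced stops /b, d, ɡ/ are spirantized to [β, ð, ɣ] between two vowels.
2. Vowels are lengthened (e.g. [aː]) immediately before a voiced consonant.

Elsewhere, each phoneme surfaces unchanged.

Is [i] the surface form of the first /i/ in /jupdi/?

Yes

/i/ — word-final; rule 2 does not apply here → [i].
The actual realization is [i], which matches [i].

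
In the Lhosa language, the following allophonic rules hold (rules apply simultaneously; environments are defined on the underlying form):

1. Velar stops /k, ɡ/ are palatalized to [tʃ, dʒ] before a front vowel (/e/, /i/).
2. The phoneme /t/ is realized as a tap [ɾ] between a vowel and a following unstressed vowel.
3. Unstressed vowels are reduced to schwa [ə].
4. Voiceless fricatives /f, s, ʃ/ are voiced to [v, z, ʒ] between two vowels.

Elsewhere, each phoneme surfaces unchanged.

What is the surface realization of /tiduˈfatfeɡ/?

[tədəˈvatfəɡ]

/t/ (word-initial) is in the target of rule 2 but the environment (between a vowel and a following unstressed vowel) is not met → [t].
/i/ (between /t/ and /d/): in an unstressed syllable, so rule 3 applies → [ə].
/d/ (between /i/ and /u/) is unaffected → [d].
/u/ (between /d/ and /f/): in an unstressed syllable, so rule 3 applies → [ə].
Rule 4 applies to /f/ (between /u/ and /a/: between two vowels) → [v].
/a/ (between /f/ and /t/) is in the target of rule 3 but the environment (in an unstressed syllable) is not met → [a].
/t/ — between /a/ and /f/; rule 2 does not apply here → [t].
/f/ (between /t/ and /e/) fails the environment for rule 4, so it stays [f].
Rule 3 applies to /e/ (between /f/ and /ɡ/: in an unstressed syllable) → [ə].
/ɡ/ (word-final) is in the target of rule 1 but the environment (before a front vowel) is not met → [ɡ].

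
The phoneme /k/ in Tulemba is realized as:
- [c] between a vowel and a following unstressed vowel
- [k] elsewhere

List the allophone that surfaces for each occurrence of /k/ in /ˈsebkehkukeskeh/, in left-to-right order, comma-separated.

[k], [k], [c], [k]

Occurrence 1 (position 4): no conditioning environment matches → elsewhere allophone [k].
Occurrence 2 (position 7): no conditioning environment matches → elsewhere allophone [k].
Occurrence 3 (position 9): between a vowel and a following unstressed vowel → [c].
Occurrence 4 (position 12): no conditioning environment matches → elsewhere allophone [k].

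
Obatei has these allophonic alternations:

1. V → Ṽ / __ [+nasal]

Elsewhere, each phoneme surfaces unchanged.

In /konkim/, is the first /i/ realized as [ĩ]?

Yes

/i/ meets the environment for rule 1 (before a nasal consonant) → [ĩ].
The actual realization is [ĩ], which matches [ĩ].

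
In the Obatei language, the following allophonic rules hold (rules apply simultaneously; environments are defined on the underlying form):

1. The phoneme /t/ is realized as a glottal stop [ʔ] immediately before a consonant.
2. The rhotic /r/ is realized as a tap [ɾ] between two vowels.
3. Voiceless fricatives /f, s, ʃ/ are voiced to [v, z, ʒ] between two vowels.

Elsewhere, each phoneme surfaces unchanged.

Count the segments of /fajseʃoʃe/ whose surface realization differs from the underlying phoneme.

Segments that undergo a rule: /ʃ/ → [ʒ] (rule 3); /ʃ/ → [ʒ] (rule 3).
All other segments surface unchanged.

2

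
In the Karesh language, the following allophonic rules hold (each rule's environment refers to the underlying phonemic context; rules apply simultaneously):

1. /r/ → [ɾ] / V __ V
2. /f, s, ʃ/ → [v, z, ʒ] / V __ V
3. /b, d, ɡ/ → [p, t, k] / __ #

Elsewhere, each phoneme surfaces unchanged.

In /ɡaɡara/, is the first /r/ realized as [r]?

No

Rule 1 applies to /r/ (between /a/ and /a/: between two vowels) → [ɾ].
The actual realization is [ɾ], not [r].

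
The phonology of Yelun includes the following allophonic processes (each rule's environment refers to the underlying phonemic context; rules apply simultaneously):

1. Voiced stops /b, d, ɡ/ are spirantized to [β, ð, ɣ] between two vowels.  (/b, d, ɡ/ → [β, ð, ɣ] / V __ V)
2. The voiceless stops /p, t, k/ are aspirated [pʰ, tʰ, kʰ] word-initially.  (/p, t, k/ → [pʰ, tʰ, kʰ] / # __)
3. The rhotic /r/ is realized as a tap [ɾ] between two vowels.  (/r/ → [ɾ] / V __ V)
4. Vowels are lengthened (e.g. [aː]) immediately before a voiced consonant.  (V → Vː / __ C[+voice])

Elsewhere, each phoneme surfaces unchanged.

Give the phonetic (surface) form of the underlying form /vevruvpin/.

/v/ — not in any rule's target class → [v].
Rule 4 applies to /e/ (between /v/ and /v/: before a voiced consonant) → [eː].
/v/ (between /e/ and /r/) is unaffected → [v].
/r/ (between /v/ and /u/) fails the environment for rule 3, so it stays [r].
/u/ meets the environment for rule 4 (before a voiced consonant) → [uː].
/v/ stays [v].
/p/ (between /v/ and /i/) fails the environment for rule 2, so it stays [p].
/i/ (between /p/ and /n/) occurs before a voiced consonant → [iː] by rule 4.
/n/ (word-final): no rule targets it → [n].

[veːvruːvpiːn]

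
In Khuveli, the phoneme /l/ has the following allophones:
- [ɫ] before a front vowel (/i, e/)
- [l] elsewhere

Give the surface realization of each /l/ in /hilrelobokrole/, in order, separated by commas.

[l], [l], [ɫ]

Occurrence 1 (position 3): no conditioning environment matches → elsewhere allophone [l].
Occurrence 2 (position 6): no conditioning environment matches → elsewhere allophone [l].
Occurrence 3 (position 13): before a front vowel (/i, e/) → [ɫ].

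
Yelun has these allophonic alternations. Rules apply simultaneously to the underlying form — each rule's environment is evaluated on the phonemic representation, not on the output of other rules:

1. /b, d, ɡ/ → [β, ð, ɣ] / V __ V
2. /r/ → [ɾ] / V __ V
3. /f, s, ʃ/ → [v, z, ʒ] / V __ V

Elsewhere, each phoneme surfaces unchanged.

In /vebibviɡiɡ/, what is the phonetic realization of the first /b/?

Rule 1 applies to /b/ (between /e/ and /i/: between two vowels) → [β].

[β]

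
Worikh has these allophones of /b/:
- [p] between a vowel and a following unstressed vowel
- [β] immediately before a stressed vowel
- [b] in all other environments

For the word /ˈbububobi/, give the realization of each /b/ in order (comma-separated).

[β], [p], [p], [p]

Occurrence 1 (position 1): immediately before a stressed vowel → [β].
Occurrence 2 (position 3): between a vowel and a following unstressed vowel → [p].
Occurrence 3 (position 5): between a vowel and a following unstressed vowel → [p].
Occurrence 4 (position 7): between a vowel and a following unstressed vowel → [p].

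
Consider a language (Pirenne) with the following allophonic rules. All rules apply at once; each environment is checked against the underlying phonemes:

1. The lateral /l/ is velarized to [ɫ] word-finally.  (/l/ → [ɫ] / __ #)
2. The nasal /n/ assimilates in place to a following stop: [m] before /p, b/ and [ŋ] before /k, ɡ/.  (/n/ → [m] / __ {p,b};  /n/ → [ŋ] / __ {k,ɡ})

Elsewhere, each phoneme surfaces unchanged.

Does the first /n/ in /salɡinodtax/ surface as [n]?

Yes

/n/ (between /i/ and /o/) fails the environment for rule 2, so it stays [n].
The actual realization is [n], which matches [n].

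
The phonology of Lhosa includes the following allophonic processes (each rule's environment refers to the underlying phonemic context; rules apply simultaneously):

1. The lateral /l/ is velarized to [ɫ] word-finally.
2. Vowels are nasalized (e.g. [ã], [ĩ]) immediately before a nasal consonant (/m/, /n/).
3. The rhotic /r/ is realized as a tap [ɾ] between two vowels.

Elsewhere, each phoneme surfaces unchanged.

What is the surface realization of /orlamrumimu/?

[orlãmrũmĩmu]

/o/ — word-initial; rule 2 does not apply here → [o].
/r/ — between /o/ and /l/; rule 3 does not apply here → [r].
/l/ (between /r/ and /a/) is in the target of rule 1 but the environment (word-finally) is not met → [l].
/a/ meets the environment for rule 2 (before a nasal consonant) → [ã].
/m/ (between /a/ and /r/): no rule targets it → [m].
/r/ (between /m/ and /u/) fails the environment for rule 3, so it stays [r].
/u/ — between /r/ and /m/, before a nasal consonant — surfaces as [ũ] (rule 2).
/m/ stays [m].
Rule 2 applies to /i/ (between /m/ and /m/: before a nasal consonant) → [ĩ].
/m/ (between /i/ and /u/): no rule targets it → [m].
/u/ — word-final; rule 2 does not apply here → [u].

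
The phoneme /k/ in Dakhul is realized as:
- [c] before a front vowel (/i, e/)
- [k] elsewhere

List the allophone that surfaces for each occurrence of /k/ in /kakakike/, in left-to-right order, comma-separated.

[k], [k], [c], [c]

Occurrence 1 (position 1): no conditioning environment matches → elsewhere allophone [k].
Occurrence 2 (position 3): no conditioning environment matches → elsewhere allophone [k].
Occurrence 3 (position 5): before a front vowel → [c].
Occurrence 4 (position 7): before a front vowel → [c].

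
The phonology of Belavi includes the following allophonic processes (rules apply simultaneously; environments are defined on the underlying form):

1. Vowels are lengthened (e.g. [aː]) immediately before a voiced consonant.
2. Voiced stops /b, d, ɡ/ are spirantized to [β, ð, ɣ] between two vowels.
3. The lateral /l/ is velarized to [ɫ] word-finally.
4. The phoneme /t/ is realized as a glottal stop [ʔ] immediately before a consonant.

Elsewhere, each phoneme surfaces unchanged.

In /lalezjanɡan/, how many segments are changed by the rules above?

4

Segments that undergo a rule: /a/ → [aː] (rule 1); /e/ → [eː] (rule 1); /a/ → [aː] (rule 1); /a/ → [aː] (rule 1).
All other segments surface unchanged.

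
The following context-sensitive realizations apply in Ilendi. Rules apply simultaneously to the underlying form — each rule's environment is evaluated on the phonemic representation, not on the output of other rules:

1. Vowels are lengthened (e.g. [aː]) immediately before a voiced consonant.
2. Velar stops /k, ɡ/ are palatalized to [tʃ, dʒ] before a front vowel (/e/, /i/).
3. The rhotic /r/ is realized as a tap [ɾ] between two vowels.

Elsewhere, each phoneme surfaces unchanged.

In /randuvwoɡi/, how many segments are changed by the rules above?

4

Segments that undergo a rule: /a/ → [aː] (rule 1); /u/ → [uː] (rule 1); /o/ → [oː] (rule 1); /ɡ/ → [dʒ] (rule 2).
All other segments surface unchanged.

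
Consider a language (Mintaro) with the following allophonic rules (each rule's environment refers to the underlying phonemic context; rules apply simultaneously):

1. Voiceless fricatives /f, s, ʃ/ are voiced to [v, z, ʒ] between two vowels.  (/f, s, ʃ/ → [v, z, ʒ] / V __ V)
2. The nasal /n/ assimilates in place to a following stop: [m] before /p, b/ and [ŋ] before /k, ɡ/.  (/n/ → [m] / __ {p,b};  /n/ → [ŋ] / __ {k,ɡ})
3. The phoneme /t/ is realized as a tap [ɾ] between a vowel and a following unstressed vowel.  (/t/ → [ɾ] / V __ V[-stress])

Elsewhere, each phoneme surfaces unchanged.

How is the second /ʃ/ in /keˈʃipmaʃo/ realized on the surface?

Rule 1 applies to /ʃ/ (between /a/ and /o/: between two vowels) → [ʒ].

[ʒ]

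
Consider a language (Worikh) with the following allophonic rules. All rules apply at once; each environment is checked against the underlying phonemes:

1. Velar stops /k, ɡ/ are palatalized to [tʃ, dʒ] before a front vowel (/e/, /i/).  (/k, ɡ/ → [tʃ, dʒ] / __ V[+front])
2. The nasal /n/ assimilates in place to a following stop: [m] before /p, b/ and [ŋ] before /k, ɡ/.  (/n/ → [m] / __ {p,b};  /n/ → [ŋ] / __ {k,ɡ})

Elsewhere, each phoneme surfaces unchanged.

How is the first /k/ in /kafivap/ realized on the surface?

/k/ (word-initial) is in the target of rule 1 but the environment (before a front vowel) is not met → [k].

[k]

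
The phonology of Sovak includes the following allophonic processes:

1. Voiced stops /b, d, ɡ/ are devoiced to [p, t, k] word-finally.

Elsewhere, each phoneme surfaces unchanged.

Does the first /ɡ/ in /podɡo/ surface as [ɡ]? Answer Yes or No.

/ɡ/ (between /d/ and /o/) fails the environment for rule 1, so it stays [ɡ].
The actual realization is [ɡ], which matches [ɡ].

Yes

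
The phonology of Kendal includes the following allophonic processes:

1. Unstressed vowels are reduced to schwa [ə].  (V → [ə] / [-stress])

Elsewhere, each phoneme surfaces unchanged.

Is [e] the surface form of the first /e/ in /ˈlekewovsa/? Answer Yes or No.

/e/ (between /l/ and /k/) fails the environment for rule 1, so it stays [e].
The actual realization is [e], which matches [e].

Yes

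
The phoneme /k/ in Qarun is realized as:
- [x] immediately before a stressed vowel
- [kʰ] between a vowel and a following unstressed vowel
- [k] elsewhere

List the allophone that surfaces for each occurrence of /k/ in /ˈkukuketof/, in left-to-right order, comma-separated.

Occurrence 1 (position 1): immediately before a stressed vowel → [x].
Occurrence 2 (position 3): between a vowel and a following unstressed vowel → [kʰ].
Occurrence 3 (position 5): between a vowel and a following unstressed vowel → [kʰ].

[x], [kʰ], [kʰ]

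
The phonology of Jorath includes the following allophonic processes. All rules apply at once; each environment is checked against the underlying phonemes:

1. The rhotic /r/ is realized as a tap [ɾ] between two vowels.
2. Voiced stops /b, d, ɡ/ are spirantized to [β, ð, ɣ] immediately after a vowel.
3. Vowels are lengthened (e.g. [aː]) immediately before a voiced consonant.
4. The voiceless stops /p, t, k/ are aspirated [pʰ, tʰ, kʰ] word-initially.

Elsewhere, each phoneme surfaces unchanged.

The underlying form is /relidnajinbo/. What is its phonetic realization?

[reːliːðnaːjiːnbo]

/r/ (word-initial) fails the environment for rule 1, so it stays [r].
/e/ — between /r/ and /l/, before a voiced consonant — surfaces as [eː] (rule 3).
/l/ — not in any rule's target class → [l].
Rule 3 applies to /i/ (between /l/ and /d/: before a voiced consonant) → [iː].
Rule 2 applies to /d/ (between /i/ and /n/: immediately after a vowel) → [ð].
/n/ stays [n].
/a/ (between /n/ and /j/) occurs before a voiced consonant → [aː] by rule 3.
/j/ stays [j].
Rule 3 applies to /i/ (between /j/ and /n/: before a voiced consonant) → [iː].
/n/ — not in any rule's target class → [n].
/b/ (between /n/ and /o/): rule 2 targets it, but not immediately after a vowel → unchanged [b].
/o/ — word-final; rule 3 does not apply here → [o].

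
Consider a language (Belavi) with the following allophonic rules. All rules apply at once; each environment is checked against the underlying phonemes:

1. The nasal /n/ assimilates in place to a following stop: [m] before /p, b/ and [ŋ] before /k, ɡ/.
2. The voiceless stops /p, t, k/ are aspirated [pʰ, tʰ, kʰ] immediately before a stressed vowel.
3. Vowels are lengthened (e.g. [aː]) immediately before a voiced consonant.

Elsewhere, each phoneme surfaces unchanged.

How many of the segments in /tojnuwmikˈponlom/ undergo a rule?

Segments that undergo a rule: /o/ → [oː] (rule 3); /u/ → [uː] (rule 3); /p/ → [pʰ] (rule 2); /o/ → [oː] (rule 3); /o/ → [oː] (rule 3).
All other segments surface unchanged.

5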